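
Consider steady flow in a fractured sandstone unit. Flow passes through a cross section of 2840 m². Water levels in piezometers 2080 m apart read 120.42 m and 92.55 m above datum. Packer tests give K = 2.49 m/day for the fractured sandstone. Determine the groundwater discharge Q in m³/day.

94.8

Hydraulic gradient i = (120.42 − 92.55) / 2080 = 27.87 / 2080 = 0.01340.
Darcy's law: Q = K · A · i = 2.490 × 2840 × 0.01340 = 94.75 m³/day.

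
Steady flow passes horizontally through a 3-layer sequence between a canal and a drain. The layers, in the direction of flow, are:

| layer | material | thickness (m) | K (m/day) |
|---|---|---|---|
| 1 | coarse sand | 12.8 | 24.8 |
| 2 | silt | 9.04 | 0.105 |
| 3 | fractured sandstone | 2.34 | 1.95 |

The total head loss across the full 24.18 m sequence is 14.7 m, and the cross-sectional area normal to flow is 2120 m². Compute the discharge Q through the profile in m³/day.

Flow is perpendicular to layering, so the layers act in series and the equivalent K is the thickness-weighted harmonic mean.
Total thickness L = 12.8 + 9.04 + 2.34 = 24.18 m.
Σ(b_i/K_i) = 12.8/24.8 + 9.04/0.105 + 2.34/1.95 = 87.81 d.
K_eq = L / Σ(b_i/K_i) = 24.18 / 87.81 = 0.2754 m/day.
Q = K_eq · A · (Δh/L) = 0.2754 × 2120 × (14.7/24.18) = 354.9 m³/day.

355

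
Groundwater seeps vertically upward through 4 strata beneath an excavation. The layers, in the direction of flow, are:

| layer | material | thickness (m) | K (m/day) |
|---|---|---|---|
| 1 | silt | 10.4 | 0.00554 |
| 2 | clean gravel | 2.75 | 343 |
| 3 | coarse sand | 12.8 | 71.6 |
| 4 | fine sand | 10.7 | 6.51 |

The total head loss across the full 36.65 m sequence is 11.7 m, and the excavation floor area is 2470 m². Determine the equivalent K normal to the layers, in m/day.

0.0195

Flow is perpendicular to layering, so the layers act in series and the equivalent K is the thickness-weighted harmonic mean.
Total thickness L = 10.4 + 2.75 + 12.8 + 10.7 = 36.65 m.
Σ(b_i/K_i) = 10.4/0.00554 + 2.75/343 + 12.8/71.6 + 10.7/6.51 = 1879 d.
K_eq = L / Σ(b_i/K_i) = 36.65 / 1879 = 0.01950 m/day.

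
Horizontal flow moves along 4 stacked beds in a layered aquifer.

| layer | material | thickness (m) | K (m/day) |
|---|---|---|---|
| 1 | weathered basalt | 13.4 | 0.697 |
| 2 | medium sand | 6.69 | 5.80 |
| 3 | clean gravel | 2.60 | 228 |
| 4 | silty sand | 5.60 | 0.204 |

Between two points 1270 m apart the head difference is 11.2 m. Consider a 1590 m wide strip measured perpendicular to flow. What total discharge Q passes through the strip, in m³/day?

9000

Flow is parallel to layering, so each bed carries its own Darcy discharge and the transmissivities add.
Σ(K_i·b_i) = 0.697×13.4 + 5.80×6.69 + 228×2.60 + 0.204×5.60 = 642.1 m²/day.
Hydraulic gradient i = Δh / L = 11.2 / 1270 = 0.008819.
Q = Σ(K_i·b_i) · W · i = 642.1 × 1590 × 0.008819 = 9003 m³/day.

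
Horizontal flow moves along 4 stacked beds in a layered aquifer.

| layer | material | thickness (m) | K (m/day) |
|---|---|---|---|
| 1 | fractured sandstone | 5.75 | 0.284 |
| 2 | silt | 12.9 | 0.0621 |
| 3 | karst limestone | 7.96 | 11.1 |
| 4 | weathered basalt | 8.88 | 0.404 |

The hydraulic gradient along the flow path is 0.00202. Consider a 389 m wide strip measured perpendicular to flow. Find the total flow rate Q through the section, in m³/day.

74.2

Flow is parallel to layering, so each bed carries its own Darcy discharge and the transmissivities add.
Σ(K_i·b_i) = 0.284×5.75 + 0.0621×12.9 + 11.1×7.96 + 0.404×8.88 = 94.38 m²/day.
Hydraulic gradient i = 0.00202.
Q = Σ(K_i·b_i) · W · i = 94.38 × 389 × 0.002020 = 74.16 m³/day.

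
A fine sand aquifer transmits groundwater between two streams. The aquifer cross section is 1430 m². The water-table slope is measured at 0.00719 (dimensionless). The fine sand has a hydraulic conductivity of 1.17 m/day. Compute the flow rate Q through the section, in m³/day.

12.0

Hydraulic gradient i = 0.00719.
Darcy's law: Q = K · A · i = 1.170 × 1430 × 0.007190 = 12.03 m³/day.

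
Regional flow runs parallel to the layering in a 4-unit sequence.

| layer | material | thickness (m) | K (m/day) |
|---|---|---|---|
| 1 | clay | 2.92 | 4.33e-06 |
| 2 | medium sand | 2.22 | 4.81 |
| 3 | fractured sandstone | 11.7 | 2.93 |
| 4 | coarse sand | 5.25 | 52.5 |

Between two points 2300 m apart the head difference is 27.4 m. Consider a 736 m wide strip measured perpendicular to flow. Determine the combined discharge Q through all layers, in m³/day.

2810

Flow is parallel to layering, so each bed carries its own Darcy discharge and the transmissivities add.
Σ(K_i·b_i) = 4.33e-06×2.92 + 4.81×2.22 + 2.93×11.7 + 52.5×5.25 = 320.6 m²/day.
Hydraulic gradient i = Δh / L = 27.4 / 2300 = 0.01191.
Q = Σ(K_i·b_i) · W · i = 320.6 × 736 × 0.01191 = 2811 m³/day.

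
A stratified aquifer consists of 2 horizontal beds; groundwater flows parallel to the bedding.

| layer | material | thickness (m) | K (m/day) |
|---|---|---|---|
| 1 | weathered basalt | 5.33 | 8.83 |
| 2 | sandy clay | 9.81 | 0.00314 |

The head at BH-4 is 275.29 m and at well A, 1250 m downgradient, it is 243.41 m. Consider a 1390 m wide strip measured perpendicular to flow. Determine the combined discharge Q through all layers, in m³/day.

1670

Flow is parallel to layering, so each bed carries its own Darcy discharge and the transmissivities add.
Σ(K_i·b_i) = 8.83×5.33 + 0.00314×9.81 = 47.09 m²/day.
Hydraulic gradient i = (275.29 − 243.41) / 1250 = 31.88 / 1250 = 0.02550.
Q = Σ(K_i·b_i) · W · i = 47.09 × 1390 × 0.02550 = 1670 m³/day.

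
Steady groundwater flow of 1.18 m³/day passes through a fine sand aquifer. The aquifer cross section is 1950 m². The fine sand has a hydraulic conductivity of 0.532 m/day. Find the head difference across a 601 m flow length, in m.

From Q = K·A·i, i = Q / (K·A) = 1.18 / (0.5320 × 1950) = 0.001137.
Head loss Δh = i · L = 0.001137 × 601 = 0.6836 m.

0.684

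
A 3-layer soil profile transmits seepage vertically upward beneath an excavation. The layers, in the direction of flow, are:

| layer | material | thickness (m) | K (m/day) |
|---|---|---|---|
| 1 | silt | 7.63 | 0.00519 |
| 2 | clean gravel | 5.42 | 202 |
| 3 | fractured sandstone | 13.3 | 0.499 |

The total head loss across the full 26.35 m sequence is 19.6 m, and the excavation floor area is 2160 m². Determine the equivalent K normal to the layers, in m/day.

0.0176

Flow is perpendicular to layering, so the layers act in series and the equivalent K is the thickness-weighted harmonic mean.
Total thickness L = 7.63 + 5.42 + 13.3 = 26.35 m.
Σ(b_i/K_i) = 7.63/0.00519 + 5.42/202 + 13.3/0.499 = 1497 d.
K_eq = L / Σ(b_i/K_i) = 26.35 / 1497 = 0.01760 m/day.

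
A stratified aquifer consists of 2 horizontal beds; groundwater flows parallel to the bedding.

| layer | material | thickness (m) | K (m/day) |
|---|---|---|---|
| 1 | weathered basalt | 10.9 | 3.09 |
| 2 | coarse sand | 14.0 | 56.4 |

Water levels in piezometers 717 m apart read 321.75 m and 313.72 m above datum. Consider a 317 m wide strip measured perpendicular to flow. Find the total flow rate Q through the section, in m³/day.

2920

Flow is parallel to layering, so each bed carries its own Darcy discharge and the transmissivities add.
Σ(K_i·b_i) = 3.09×10.9 + 56.4×14.0 = 823.3 m²/day.
Hydraulic gradient i = (321.75 − 313.72) / 717 = 8.03 / 717 = 0.01120.
Q = Σ(K_i·b_i) · W · i = 823.3 × 317 × 0.01120 = 2923 m³/day.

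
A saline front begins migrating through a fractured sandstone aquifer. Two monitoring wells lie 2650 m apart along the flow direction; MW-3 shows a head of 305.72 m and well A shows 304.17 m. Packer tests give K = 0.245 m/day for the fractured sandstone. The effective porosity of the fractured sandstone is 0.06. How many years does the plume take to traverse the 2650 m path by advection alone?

Hydraulic gradient i = (305.72 − 304.17) / 2650 = 1.55 / 2650 = 0.0005849.
Darcy flux q = K · i = 0.2450 × 0.0005849 = 0.0001433 m/day.
Seepage velocity v = q / n_e = 0.0001433 / 0.06 = 0.002388 m/day.
Travel time t = L / v = 2650 / 0.002388 = 1.110e+06 days = 3038 years.

3040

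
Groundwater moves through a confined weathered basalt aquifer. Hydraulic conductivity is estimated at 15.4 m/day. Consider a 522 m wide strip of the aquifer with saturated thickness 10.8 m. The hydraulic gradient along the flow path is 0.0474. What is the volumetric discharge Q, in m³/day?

4120

Cross-sectional area A = 522 × 10.8 = 5638 m².
Hydraulic gradient i = 0.0474.
Darcy's law: Q = K · A · i = 15.40 × 5638 × 0.04740 = 4115 m³/day.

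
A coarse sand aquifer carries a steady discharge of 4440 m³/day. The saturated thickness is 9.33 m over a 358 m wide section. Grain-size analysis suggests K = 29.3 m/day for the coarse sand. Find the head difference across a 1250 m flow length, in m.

Cross-sectional area A = 358 × 9.33 = 3340 m².
From Q = K·A·i, i = Q / (K·A) = 4440 / (29.30 × 3340) = 0.04537.
Head loss Δh = i · L = 0.04537 × 1250 = 56.71 m.

56.7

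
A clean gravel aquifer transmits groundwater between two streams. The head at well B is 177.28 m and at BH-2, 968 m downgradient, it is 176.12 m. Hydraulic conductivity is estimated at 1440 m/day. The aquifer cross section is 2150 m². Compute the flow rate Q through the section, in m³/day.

Hydraulic gradient i = (177.28 − 176.12) / 968 = 1.16 / 968 = 0.001198.
Darcy's law: Q = K · A · i = 1440 × 2150 × 0.001198 = 3710 m³/day.

3710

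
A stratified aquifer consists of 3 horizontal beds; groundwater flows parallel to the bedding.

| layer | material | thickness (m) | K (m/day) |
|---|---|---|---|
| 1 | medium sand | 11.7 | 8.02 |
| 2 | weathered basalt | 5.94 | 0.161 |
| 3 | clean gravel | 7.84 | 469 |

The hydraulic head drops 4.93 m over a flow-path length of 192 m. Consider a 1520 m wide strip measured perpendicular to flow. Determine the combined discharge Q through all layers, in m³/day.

147000

Flow is parallel to layering, so each bed carries its own Darcy discharge and the transmissivities add.
Σ(K_i·b_i) = 8.02×11.7 + 0.161×5.94 + 469×7.84 = 3772 m²/day.
Hydraulic gradient i = Δh / L = 4.93 / 192 = 0.02568.
Q = Σ(K_i·b_i) · W · i = 3772 × 1520 × 0.02568 = 1.472e+05 m³/day.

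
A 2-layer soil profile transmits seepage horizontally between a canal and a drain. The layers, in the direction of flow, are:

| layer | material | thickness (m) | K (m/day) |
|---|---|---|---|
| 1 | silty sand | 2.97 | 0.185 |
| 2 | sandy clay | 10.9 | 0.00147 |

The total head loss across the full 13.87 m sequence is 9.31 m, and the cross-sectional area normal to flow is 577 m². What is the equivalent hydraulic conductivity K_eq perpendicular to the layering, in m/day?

0.00187

Flow is perpendicular to layering, so the layers act in series and the equivalent K is the thickness-weighted harmonic mean.
Total thickness L = 2.97 + 10.9 = 13.87 m.
Σ(b_i/K_i) = 2.97/0.185 + 10.9/0.00147 = 7431 d.
K_eq = L / Σ(b_i/K_i) = 13.87 / 7431 = 0.001867 m/day.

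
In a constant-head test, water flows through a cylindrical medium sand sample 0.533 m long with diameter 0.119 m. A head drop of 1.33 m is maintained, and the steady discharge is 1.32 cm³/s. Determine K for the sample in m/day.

Cross-sectional area A = π·(d/2)² = π × (0.119/2)² = 0.01112 m².
Convert discharge: 1.32 cm³/s = 1.320e-06 m³/s.
Darcy's law rearranged: K = Q·L / (A·Δh) = 1.320e-06 × 0.533 / (0.01112 × 1.33) = 4.756e-05 m/s = 4.109 m/day.

4.11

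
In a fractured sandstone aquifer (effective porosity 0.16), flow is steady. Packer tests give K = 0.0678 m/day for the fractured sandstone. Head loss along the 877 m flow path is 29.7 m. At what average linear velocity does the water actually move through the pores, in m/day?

0.0144

Hydraulic gradient i = Δh / L = 29.7 / 877 = 0.03387.
Darcy flux q = K · i = 0.06780 × 0.03387 = 0.002296 m/day.
Seepage velocity v = q / n_e = 0.002296 / 0.16 = 0.01435 m/day.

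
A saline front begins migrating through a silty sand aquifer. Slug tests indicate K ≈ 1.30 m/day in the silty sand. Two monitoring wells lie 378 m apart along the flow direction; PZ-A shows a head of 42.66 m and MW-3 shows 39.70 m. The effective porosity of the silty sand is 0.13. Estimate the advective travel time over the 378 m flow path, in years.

13.2

Hydraulic gradient i = (42.66 − 39.70) / 378 = 2.96 / 378 = 0.007831.
Darcy flux q = K · i = 1.300 × 0.007831 = 0.01018 m/day.
Seepage velocity v = q / n_e = 0.01018 / 0.13 = 0.07831 m/day.
Travel time t = L / v = 378 / 0.07831 = 4827 days = 13.22 years.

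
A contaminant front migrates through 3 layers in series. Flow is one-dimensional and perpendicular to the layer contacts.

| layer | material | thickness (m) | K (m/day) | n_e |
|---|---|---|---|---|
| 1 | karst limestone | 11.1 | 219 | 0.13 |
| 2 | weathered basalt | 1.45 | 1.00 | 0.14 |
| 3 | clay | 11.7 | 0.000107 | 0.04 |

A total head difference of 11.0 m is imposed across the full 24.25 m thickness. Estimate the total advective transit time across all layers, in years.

57.5

With flow normal to the layers, continuity requires the same specific discharge q through every layer.
Σ(b_i/K_i) = 11.1/219 + 1.45/1.00 + 11.7/0.000107 = 1.093e+05 d.
q = Δh / Σ(b_i/K_i) = 11.0 / 1.093e+05 = 0.0001006 m/day.
In each layer the seepage velocity is v_i = q/n_i, so the layer transit time is t_i = b_i·n_i / q:
  layer 1 (karst limestone): t_1 = 11.1 × 0.13 / 0.0001006 = 14344 d
  layer 2 (weathered basalt): t_2 = 1.45 × 0.14 / 0.0001006 = 2018 d
  layer 3 (clay): t_3 = 11.7 × 0.04 / 0.0001006 = 4652 d
Total t = Σ t_i = 21015 days = 57.53 years.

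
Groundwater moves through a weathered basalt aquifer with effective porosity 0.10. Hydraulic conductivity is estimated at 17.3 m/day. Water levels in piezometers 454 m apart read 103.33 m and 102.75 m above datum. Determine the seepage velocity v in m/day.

Hydraulic gradient i = (103.33 − 102.75) / 454 = 0.58 / 454 = 0.001278.
Darcy flux q = K · i = 17.30 × 0.001278 = 0.02210 m/day.
Seepage velocity v = q / n_e = 0.02210 / 0.10 = 0.2210 m/day.

0.221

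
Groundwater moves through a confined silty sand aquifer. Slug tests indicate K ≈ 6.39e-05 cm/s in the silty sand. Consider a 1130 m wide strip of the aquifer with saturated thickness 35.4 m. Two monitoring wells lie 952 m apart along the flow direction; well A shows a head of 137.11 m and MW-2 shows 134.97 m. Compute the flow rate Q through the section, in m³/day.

4.96

Convert K: 6.39e-05 cm/s × 864 = 0.05521 m/day.
Cross-sectional area A = 1130 × 35.4 = 40002 m².
Hydraulic gradient i = (137.11 − 134.97) / 952 = 2.14 / 952 = 0.002248.
Darcy's law: Q = K · A · i = 0.05521 × 40002 × 0.002248 = 4.964 m³/day.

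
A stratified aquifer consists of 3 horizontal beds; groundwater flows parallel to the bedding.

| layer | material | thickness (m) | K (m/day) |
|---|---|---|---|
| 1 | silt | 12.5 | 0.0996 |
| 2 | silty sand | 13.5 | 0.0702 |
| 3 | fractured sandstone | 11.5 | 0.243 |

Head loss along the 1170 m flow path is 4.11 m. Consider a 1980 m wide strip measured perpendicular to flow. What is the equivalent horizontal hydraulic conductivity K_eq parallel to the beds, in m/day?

0.133

Flow is parallel to layering, so each bed carries its own Darcy discharge and the transmissivities add.
Σ(K_i·b_i) = 0.0996×12.5 + 0.0702×13.5 + 0.243×11.5 = 4.987 m²/day.
Total thickness b = 37.50 m, so K_eq = Σ(K_i·b_i)/b = 0.1330 m/day.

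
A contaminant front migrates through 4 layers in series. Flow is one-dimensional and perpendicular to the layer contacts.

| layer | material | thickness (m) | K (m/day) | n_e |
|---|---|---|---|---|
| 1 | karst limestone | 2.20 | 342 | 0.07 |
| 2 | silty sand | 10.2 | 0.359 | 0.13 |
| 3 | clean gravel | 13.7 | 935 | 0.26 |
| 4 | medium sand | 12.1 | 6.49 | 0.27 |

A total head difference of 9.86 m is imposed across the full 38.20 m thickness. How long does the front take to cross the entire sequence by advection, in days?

With flow normal to the layers, continuity requires the same specific discharge q through every layer.
Σ(b_i/K_i) = 2.20/342 + 10.2/0.359 + 13.7/935 + 12.1/6.49 = 30.30 d.
q = Δh / Σ(b_i/K_i) = 9.86 / 30.30 = 0.3254 m/day.
In each layer the seepage velocity is v_i = q/n_i, so the layer transit time is t_i = b_i·n_i / q:
  layer 1 (karst limestone): t_1 = 2.20 × 0.07 / 0.3254 = 0.4732 d
  layer 2 (silty sand): t_2 = 10.2 × 0.13 / 0.3254 = 4.075 d
  layer 3 (clean gravel): t_3 = 13.7 × 0.26 / 0.3254 = 10.95 d
  layer 4 (medium sand): t_4 = 12.1 × 0.27 / 0.3254 = 10.04 d
Total t = Σ t_i = 25.53 days.

25.5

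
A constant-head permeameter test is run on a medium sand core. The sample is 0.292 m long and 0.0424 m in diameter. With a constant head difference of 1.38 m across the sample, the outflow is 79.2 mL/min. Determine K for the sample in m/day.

17.1

Cross-sectional area A = π·(d/2)² = π × (0.0424/2)² = 0.001412 m².
Convert discharge: 79.2 mL/min = 1.320e-06 m³/s.
Darcy's law rearranged: K = Q·L / (A·Δh) = 1.320e-06 × 0.292 / (0.001412 × 1.38) = 0.0001978 m/s = 17.09 m/day.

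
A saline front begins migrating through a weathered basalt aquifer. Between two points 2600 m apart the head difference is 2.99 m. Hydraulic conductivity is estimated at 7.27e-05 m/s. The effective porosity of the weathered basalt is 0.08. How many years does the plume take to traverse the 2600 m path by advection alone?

78.8

Convert K: 7.27e-05 m/s × 86400 = 6.281 m/day.
Hydraulic gradient i = Δh / L = 2.99 / 2600 = 0.001150.
Darcy flux q = K · i = 6.281 × 0.001150 = 0.007223 m/day.
Seepage velocity v = q / n_e = 0.007223 / 0.08 = 0.09029 m/day.
Travel time t = L / v = 2600 / 0.09029 = 28795 days = 78.84 years.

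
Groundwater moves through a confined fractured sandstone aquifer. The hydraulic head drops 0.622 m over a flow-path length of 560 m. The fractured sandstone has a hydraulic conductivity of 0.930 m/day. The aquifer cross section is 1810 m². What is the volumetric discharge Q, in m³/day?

1.87

Hydraulic gradient i = Δh / L = 0.622 / 560 = 0.001111.
Darcy's law: Q = K · A · i = 0.9300 × 1810 × 0.001111 = 1.870 m³/day.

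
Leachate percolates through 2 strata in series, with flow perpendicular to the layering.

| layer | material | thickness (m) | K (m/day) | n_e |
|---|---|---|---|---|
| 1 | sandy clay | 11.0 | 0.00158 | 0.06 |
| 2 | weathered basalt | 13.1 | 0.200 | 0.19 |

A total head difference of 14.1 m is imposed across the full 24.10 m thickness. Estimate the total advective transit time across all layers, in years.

4.30

With flow normal to the layers, continuity requires the same specific discharge q through every layer.
Σ(b_i/K_i) = 11.0/0.00158 + 13.1/0.200 = 7028 d.
q = Δh / Σ(b_i/K_i) = 14.1 / 7028 = 0.002006 m/day.
In each layer the seepage velocity is v_i = q/n_i, so the layer transit time is t_i = b_i·n_i / q:
  layer 1 (sandy clay): t_1 = 11.0 × 0.06 / 0.002006 = 328.9 d
  layer 2 (weathered basalt): t_2 = 13.1 × 0.19 / 0.002006 = 1241 d
Total t = Σ t_i = 1569 days = 4.297 years.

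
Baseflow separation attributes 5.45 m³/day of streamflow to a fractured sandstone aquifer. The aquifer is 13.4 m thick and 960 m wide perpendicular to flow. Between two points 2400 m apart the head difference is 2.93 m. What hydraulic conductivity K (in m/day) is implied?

Cross-sectional area A = 960 × 13.4 = 12864 m².
Hydraulic gradient i = Δh / L = 2.93 / 2400 = 0.001221.
From Q = K·A·i, K = Q / (A·i) = 5.45 / (12864 × 0.001221) = 0.3470 m/day.

0.347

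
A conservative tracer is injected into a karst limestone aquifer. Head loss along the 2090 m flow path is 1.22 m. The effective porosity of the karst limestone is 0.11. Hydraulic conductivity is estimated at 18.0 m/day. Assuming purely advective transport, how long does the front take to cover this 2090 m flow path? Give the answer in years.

59.9

Hydraulic gradient i = Δh / L = 1.22 / 2090 = 0.0005837.
Darcy flux q = K · i = 18.00 × 0.0005837 = 0.01051 m/day.
Seepage velocity v = q / n_e = 0.01051 / 0.11 = 0.09552 m/day.
Travel time t = L / v = 2090 / 0.09552 = 21880 days = 59.90 years.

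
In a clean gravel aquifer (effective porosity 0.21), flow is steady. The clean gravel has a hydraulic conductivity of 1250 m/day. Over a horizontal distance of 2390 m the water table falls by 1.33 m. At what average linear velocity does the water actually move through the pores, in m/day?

3.31

Hydraulic gradient i = Δh / L = 1.33 / 2390 = 0.0005565.
Darcy flux q = K · i = 1250 × 0.0005565 = 0.6956 m/day.
Seepage velocity v = q / n_e = 0.6956 / 0.21 = 3.312 m/day.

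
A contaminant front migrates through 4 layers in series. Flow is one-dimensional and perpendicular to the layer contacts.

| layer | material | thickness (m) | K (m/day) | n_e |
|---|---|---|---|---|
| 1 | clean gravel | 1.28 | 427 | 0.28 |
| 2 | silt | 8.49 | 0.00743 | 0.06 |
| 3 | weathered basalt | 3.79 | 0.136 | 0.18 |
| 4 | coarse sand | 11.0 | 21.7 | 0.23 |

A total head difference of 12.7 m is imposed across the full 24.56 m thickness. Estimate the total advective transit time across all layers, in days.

376

With flow normal to the layers, continuity requires the same specific discharge q through every layer.
Σ(b_i/K_i) = 1.28/427 + 8.49/0.00743 + 3.79/0.136 + 11.0/21.7 = 1171 d.
q = Δh / Σ(b_i/K_i) = 12.7 / 1171 = 0.01085 m/day.
In each layer the seepage velocity is v_i = q/n_i, so the layer transit time is t_i = b_i·n_i / q:
  layer 1 (clean gravel): t_1 = 1.28 × 0.28 / 0.01085 = 33.05 d
  layer 2 (silt): t_2 = 8.49 × 0.06 / 0.01085 = 46.97 d
  layer 3 (weathered basalt): t_3 = 3.79 × 0.18 / 0.01085 = 62.90 d
  layer 4 (coarse sand): t_4 = 11.0 × 0.23 / 0.01085 = 233.3 d
Total t = Σ t_i = 376.2 days.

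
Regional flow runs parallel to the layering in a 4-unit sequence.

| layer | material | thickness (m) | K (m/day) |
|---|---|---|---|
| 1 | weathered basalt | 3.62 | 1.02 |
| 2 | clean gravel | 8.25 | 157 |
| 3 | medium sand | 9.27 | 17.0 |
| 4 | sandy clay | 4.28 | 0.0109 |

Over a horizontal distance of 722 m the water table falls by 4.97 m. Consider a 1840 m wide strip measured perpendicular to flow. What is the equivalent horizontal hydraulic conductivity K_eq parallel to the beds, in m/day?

57.3

Flow is parallel to layering, so each bed carries its own Darcy discharge and the transmissivities add.
Σ(K_i·b_i) = 1.02×3.62 + 157×8.25 + 17.0×9.27 + 0.0109×4.28 = 1457 m²/day.
Total thickness b = 25.42 m, so K_eq = Σ(K_i·b_i)/b = 57.30 m/day.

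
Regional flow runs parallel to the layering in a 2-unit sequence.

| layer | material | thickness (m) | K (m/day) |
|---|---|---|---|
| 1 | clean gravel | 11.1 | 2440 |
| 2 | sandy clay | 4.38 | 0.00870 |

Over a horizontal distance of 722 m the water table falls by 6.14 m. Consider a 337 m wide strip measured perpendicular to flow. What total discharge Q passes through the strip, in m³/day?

77600

Flow is parallel to layering, so each bed carries its own Darcy discharge and the transmissivities add.
Σ(K_i·b_i) = 2440×11.1 + 0.00870×4.38 = 27084 m²/day.
Hydraulic gradient i = Δh / L = 6.14 / 722 = 0.008504.
Q = Σ(K_i·b_i) · W · i = 27084 × 337 × 0.008504 = 77620 m³/day.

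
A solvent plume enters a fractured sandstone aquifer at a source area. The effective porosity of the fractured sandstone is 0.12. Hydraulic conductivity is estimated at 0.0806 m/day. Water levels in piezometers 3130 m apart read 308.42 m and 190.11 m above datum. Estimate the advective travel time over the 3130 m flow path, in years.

Hydraulic gradient i = (308.42 − 190.11) / 3130 = 118.31 / 3130 = 0.03780.
Darcy flux q = K · i = 0.08060 × 0.03780 = 0.003047 m/day.
Seepage velocity v = q / n_e = 0.003047 / 0.12 = 0.02539 m/day.
Travel time t = L / v = 3130 / 0.02539 = 1.233e+05 days = 337.5 years.

338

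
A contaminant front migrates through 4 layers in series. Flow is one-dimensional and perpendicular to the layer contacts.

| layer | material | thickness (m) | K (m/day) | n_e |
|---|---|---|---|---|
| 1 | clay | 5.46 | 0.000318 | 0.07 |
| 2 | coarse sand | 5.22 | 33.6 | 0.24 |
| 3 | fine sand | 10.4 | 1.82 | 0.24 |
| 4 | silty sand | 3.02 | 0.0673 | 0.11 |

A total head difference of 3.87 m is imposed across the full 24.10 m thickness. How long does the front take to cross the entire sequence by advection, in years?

54.4

With flow normal to the layers, continuity requires the same specific discharge q through every layer.
Σ(b_i/K_i) = 5.46/0.000318 + 5.22/33.6 + 10.4/1.82 + 3.02/0.0673 = 17221 d.
q = Δh / Σ(b_i/K_i) = 3.87 / 17221 = 0.0002247 m/day.
In each layer the seepage velocity is v_i = q/n_i, so the layer transit time is t_i = b_i·n_i / q:
  layer 1 (clay): t_1 = 5.46 × 0.07 / 0.0002247 = 1701 d
  layer 2 (coarse sand): t_2 = 5.22 × 0.24 / 0.0002247 = 5575 d
  layer 3 (fine sand): t_3 = 10.4 × 0.24 / 0.0002247 = 11107 d
  layer 4 (silty sand): t_4 = 3.02 × 0.11 / 0.0002247 = 1478 d
Total t = Σ t_i = 19860 days = 54.37 years.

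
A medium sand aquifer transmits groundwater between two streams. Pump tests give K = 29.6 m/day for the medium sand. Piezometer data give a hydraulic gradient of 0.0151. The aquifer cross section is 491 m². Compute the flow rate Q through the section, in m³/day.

Hydraulic gradient i = 0.0151.
Darcy's law: Q = K · A · i = 29.60 × 491.0 × 0.01510 = 219.5 m³/day.

219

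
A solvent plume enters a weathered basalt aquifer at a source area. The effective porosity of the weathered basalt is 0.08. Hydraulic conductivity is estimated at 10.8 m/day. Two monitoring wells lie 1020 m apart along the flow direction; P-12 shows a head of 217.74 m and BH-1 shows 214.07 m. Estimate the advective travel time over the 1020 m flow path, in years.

Hydraulic gradient i = (217.74 − 214.07) / 1020 = 3.67 / 1020 = 0.003598.
Darcy flux q = K · i = 10.80 × 0.003598 = 0.03886 m/day.
Seepage velocity v = q / n_e = 0.03886 / 0.08 = 0.4857 m/day.
Travel time t = L / v = 1020 / 0.4857 = 2100 days = 5.749 years.

5.75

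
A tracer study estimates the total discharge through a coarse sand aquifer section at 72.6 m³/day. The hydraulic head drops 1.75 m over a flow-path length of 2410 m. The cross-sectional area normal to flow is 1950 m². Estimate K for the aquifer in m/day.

51.3

Hydraulic gradient i = Δh / L = 1.75 / 2410 = 0.0007261.
From Q = K·A·i, K = Q / (A·i) = 72.6 / (1950 × 0.0007261) = 51.27 m/day.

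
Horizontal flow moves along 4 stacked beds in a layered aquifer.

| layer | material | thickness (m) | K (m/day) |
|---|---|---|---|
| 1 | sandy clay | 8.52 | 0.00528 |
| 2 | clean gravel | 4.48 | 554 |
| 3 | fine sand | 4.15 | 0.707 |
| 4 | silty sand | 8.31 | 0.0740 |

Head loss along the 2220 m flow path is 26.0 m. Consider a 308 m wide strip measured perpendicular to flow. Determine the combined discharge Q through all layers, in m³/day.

8970

Flow is parallel to layering, so each bed carries its own Darcy discharge and the transmissivities add.
Σ(K_i·b_i) = 0.00528×8.52 + 554×4.48 + 0.707×4.15 + 0.0740×8.31 = 2486 m²/day.
Hydraulic gradient i = Δh / L = 26.0 / 2220 = 0.01171.
Q = Σ(K_i·b_i) · W · i = 2486 × 308 × 0.01171 = 8966 m³/day.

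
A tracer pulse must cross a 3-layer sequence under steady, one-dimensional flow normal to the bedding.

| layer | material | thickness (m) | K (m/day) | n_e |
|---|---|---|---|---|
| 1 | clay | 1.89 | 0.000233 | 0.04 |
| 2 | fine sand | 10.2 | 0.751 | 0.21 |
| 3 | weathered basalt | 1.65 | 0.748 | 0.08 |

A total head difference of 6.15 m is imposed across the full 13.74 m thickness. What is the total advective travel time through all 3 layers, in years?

8.50

With flow normal to the layers, continuity requires the same specific discharge q through every layer.
Σ(b_i/K_i) = 1.89/0.000233 + 10.2/0.751 + 1.65/0.748 = 8127 d.
q = Δh / Σ(b_i/K_i) = 6.15 / 8127 = 0.0007567 m/day.
In each layer the seepage velocity is v_i = q/n_i, so the layer transit time is t_i = b_i·n_i / q:
  layer 1 (clay): t_1 = 1.89 × 0.04 / 0.0007567 = 99.91 d
  layer 2 (fine sand): t_2 = 10.2 × 0.21 / 0.0007567 = 2831 d
  layer 3 (weathered basalt): t_3 = 1.65 × 0.08 / 0.0007567 = 174.4 d
Total t = Σ t_i = 3105 days = 8.501 years.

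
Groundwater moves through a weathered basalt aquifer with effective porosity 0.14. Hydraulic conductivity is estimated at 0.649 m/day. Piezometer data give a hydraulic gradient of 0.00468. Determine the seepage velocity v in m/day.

Hydraulic gradient i = 0.00468.
Darcy flux q = K · i = 0.6490 × 0.004680 = 0.003037 m/day.
Seepage velocity v = q / n_e = 0.003037 / 0.14 = 0.02170 m/day.

0.0217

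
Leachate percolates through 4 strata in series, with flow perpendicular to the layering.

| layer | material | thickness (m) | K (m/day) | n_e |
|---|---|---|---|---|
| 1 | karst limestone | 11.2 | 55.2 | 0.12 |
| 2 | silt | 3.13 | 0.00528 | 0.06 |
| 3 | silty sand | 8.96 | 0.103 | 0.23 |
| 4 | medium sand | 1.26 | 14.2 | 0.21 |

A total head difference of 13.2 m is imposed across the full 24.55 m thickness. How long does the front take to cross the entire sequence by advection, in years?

0.544

With flow normal to the layers, continuity requires the same specific discharge q through every layer.
Σ(b_i/K_i) = 11.2/55.2 + 3.13/0.00528 + 8.96/0.103 + 1.26/14.2 = 680.1 d.
q = Δh / Σ(b_i/K_i) = 13.2 / 680.1 = 0.01941 m/day.
In each layer the seepage velocity is v_i = q/n_i, so the layer transit time is t_i = b_i·n_i / q:
  layer 1 (karst limestone): t_1 = 11.2 × 0.12 / 0.01941 = 69.25 d
  layer 2 (silt): t_2 = 3.13 × 0.06 / 0.01941 = 9.676 d
  layer 3 (silty sand): t_3 = 8.96 × 0.23 / 0.01941 = 106.2 d
  layer 4 (medium sand): t_4 = 1.26 × 0.21 / 0.01941 = 13.63 d
Total t = Σ t_i = 198.7 days = 0.5441 years.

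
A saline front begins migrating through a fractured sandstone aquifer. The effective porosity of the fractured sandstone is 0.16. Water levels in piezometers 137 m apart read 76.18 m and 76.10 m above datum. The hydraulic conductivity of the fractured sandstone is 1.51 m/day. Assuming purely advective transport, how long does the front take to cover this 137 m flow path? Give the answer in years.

68.1

Hydraulic gradient i = (76.18 − 76.10) / 137 = 0.08 / 137 = 0.0005839.
Darcy flux q = K · i = 1.510 × 0.0005839 = 0.0008818 m/day.
Seepage velocity v = q / n_e = 0.0008818 / 0.16 = 0.005511 m/day.
Travel time t = L / v = 137 / 0.005511 = 24860 days = 68.06 years.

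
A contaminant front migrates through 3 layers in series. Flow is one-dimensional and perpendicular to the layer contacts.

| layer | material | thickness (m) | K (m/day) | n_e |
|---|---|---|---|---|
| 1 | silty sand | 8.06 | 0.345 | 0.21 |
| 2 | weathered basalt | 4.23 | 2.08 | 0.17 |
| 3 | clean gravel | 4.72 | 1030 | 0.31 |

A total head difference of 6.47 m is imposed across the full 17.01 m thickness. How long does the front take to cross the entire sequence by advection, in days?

15.2

With flow normal to the layers, continuity requires the same specific discharge q through every layer.
Σ(b_i/K_i) = 8.06/0.345 + 4.23/2.08 + 4.72/1030 = 25.40 d.
q = Δh / Σ(b_i/K_i) = 6.47 / 25.40 = 0.2547 m/day.
In each layer the seepage velocity is v_i = q/n_i, so the layer transit time is t_i = b_i·n_i / q:
  layer 1 (silty sand): t_1 = 8.06 × 0.21 / 0.2547 = 6.645 d
  layer 2 (weathered basalt): t_2 = 4.23 × 0.17 / 0.2547 = 2.823 d
  layer 3 (clean gravel): t_3 = 4.72 × 0.31 / 0.2547 = 5.744 d
Total t = Σ t_i = 15.21 days.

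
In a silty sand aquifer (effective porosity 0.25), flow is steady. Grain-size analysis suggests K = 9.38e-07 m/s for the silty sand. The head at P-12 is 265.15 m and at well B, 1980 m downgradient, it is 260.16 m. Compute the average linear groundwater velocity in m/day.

0.000817

Convert K: 9.38e-07 m/s × 86400 = 0.08104 m/day.
Hydraulic gradient i = (265.15 − 260.16) / 1980 = 4.99 / 1980 = 0.002520.
Darcy flux q = K · i = 0.08104 × 0.002520 = 0.0002042 m/day.
Seepage velocity v = q / n_e = 0.0002042 / 0.25 = 0.0008170 m/day.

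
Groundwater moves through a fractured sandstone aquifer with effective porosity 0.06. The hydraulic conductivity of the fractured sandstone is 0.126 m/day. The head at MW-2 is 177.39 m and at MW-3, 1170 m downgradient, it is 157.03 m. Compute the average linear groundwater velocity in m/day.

Hydraulic gradient i = (177.39 − 157.03) / 1170 = 20.36 / 1170 = 0.01740.
Darcy flux q = K · i = 0.1260 × 0.01740 = 0.002193 m/day.
Seepage velocity v = q / n_e = 0.002193 / 0.06 = 0.03654 m/day.

0.0365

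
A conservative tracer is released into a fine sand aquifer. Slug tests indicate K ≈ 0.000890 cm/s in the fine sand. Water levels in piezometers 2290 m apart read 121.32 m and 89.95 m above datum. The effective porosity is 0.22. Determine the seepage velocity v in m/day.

0.0479

Convert K: 0.000890 cm/s × 864 = 0.7690 m/day.
Hydraulic gradient i = (121.32 − 89.95) / 2290 = 31.37 / 2290 = 0.01370.
Darcy flux q = K · i = 0.7690 × 0.01370 = 0.01053 m/day.
Seepage velocity v = q / n_e = 0.01053 / 0.22 = 0.04788 m/day.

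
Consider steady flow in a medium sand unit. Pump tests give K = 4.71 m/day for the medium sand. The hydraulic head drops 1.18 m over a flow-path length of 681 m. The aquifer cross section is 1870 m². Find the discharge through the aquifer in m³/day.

Hydraulic gradient i = Δh / L = 1.18 / 681 = 0.001733.
Darcy's law: Q = K · A · i = 4.710 × 1870 × 0.001733 = 15.26 m³/day.

15.3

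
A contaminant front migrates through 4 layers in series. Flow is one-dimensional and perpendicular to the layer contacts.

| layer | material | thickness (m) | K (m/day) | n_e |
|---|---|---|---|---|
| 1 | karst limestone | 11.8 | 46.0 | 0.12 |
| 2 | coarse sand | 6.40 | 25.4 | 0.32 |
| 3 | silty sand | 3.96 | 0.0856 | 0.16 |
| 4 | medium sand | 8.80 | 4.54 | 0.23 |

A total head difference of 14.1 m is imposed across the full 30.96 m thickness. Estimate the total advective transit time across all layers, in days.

With flow normal to the layers, continuity requires the same specific discharge q through every layer.
Σ(b_i/K_i) = 11.8/46.0 + 6.40/25.4 + 3.96/0.0856 + 8.80/4.54 = 48.71 d.
q = Δh / Σ(b_i/K_i) = 14.1 / 48.71 = 0.2895 m/day.
In each layer the seepage velocity is v_i = q/n_i, so the layer transit time is t_i = b_i·n_i / q:
  layer 1 (karst limestone): t_1 = 11.8 × 0.12 / 0.2895 = 4.892 d
  layer 2 (coarse sand): t_2 = 6.40 × 0.32 / 0.2895 = 7.075 d
  layer 3 (silty sand): t_3 = 3.96 × 0.16 / 0.2895 = 2.189 d
  layer 4 (medium sand): t_4 = 8.80 × 0.23 / 0.2895 = 6.992 d
Total t = Σ t_i = 21.15 days.

21.1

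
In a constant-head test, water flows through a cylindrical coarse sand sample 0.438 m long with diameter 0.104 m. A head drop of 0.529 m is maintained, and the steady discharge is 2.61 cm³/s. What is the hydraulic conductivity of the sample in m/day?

Cross-sectional area A = π·(d/2)² = π × (0.104/2)² = 0.008495 m².
Convert discharge: 2.61 cm³/s = 2.610e-06 m³/s.
Darcy's law rearranged: K = Q·L / (A·Δh) = 2.610e-06 × 0.438 / (0.008495 × 0.529) = 0.0002544 m/s = 21.98 m/day.

22.0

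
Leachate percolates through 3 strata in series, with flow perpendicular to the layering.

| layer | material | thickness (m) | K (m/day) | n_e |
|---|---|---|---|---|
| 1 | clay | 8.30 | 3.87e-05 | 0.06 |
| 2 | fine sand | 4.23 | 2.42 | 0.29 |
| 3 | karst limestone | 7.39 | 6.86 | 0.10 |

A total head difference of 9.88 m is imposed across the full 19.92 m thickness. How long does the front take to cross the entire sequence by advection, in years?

146

With flow normal to the layers, continuity requires the same specific discharge q through every layer.
Σ(b_i/K_i) = 8.30/3.87e-05 + 4.23/2.42 + 7.39/6.86 = 2.145e+05 d.
q = Δh / Σ(b_i/K_i) = 9.88 / 2.145e+05 = 4.607e-05 m/day.
In each layer the seepage velocity is v_i = q/n_i, so the layer transit time is t_i = b_i·n_i / q:
  layer 1 (clay): t_1 = 8.30 × 0.06 / 4.607e-05 = 10810 d
  layer 2 (fine sand): t_2 = 4.23 × 0.29 / 4.607e-05 = 26629 d
  layer 3 (karst limestone): t_3 = 7.39 × 0.10 / 4.607e-05 = 16042 d
Total t = Σ t_i = 53482 days = 146.4 years.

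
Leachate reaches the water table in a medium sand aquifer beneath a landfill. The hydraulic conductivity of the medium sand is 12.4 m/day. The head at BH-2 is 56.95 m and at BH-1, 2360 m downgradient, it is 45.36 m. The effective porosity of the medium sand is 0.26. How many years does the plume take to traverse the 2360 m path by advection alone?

Hydraulic gradient i = (56.95 − 45.36) / 2360 = 11.59 / 2360 = 0.004911.
Darcy flux q = K · i = 12.40 × 0.004911 = 0.06090 m/day.
Seepage velocity v = q / n_e = 0.06090 / 0.26 = 0.2342 m/day.
Travel time t = L / v = 2360 / 0.2342 = 10076 days = 27.59 years.

27.6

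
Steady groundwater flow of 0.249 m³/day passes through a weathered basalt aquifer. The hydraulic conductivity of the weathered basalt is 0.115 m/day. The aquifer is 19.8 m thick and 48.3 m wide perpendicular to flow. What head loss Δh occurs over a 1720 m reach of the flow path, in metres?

Cross-sectional area A = 48.3 × 19.8 = 956.3 m².
From Q = K·A·i, i = Q / (K·A) = 0.249 / (0.1150 × 956.3) = 0.002264.
Head loss Δh = i · L = 0.002264 × 1720 = 3.894 m.

3.89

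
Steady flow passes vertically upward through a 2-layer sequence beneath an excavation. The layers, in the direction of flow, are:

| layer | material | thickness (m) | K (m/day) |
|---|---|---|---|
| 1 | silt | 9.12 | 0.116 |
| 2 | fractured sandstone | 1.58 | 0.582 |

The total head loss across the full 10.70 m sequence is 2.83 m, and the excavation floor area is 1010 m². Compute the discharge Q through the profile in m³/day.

35.1

Flow is perpendicular to layering, so the layers act in series and the equivalent K is the thickness-weighted harmonic mean.
Total thickness L = 9.12 + 1.58 = 10.70 m.
Σ(b_i/K_i) = 9.12/0.116 + 1.58/0.582 = 81.34 d.
K_eq = L / Σ(b_i/K_i) = 10.70 / 81.34 = 0.1316 m/day.
Q = K_eq · A · (Δh/L) = 0.1316 × 1010 × (2.83/10.70) = 35.14 m³/day.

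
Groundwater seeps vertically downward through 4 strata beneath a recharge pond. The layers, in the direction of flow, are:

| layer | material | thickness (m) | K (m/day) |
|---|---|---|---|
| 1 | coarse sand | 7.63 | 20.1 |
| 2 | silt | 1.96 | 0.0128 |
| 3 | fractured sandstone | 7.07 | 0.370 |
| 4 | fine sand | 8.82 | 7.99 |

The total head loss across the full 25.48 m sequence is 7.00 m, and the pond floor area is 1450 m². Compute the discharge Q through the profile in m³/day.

Flow is perpendicular to layering, so the layers act in series and the equivalent K is the thickness-weighted harmonic mean.
Total thickness L = 7.63 + 1.96 + 7.07 + 8.82 = 25.48 m.
Σ(b_i/K_i) = 7.63/20.1 + 1.96/0.0128 + 7.07/0.370 + 8.82/7.99 = 173.7 d.
K_eq = L / Σ(b_i/K_i) = 25.48 / 173.7 = 0.1467 m/day.
Q = K_eq · A · (Δh/L) = 0.1467 × 1450 × (7.00/25.48) = 58.43 m³/day.

58.4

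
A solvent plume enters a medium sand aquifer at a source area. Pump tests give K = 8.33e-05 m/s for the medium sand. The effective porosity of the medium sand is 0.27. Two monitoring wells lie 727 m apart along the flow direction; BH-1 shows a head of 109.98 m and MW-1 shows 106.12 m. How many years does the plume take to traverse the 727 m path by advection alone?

Convert K: 8.33e-05 m/s × 86400 = 7.197 m/day.
Hydraulic gradient i = (109.98 − 106.12) / 727 = 3.86 / 727 = 0.005309.
Darcy flux q = K · i = 7.197 × 0.005309 = 0.03821 m/day.
Seepage velocity v = q / n_e = 0.03821 / 0.27 = 0.1415 m/day.
Travel time t = L / v = 727 / 0.1415 = 5137 days = 14.06 years.

14.1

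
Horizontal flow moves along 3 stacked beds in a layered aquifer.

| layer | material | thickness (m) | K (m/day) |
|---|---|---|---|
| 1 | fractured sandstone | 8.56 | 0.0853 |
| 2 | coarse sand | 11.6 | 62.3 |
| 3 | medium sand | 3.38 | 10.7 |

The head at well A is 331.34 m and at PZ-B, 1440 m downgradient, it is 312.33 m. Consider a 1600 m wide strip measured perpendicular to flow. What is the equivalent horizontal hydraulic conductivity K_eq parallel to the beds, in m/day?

Flow is parallel to layering, so each bed carries its own Darcy discharge and the transmissivities add.
Σ(K_i·b_i) = 0.0853×8.56 + 62.3×11.6 + 10.7×3.38 = 759.6 m²/day.
Total thickness b = 23.54 m, so K_eq = Σ(K_i·b_i)/b = 32.27 m/day.

32.3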